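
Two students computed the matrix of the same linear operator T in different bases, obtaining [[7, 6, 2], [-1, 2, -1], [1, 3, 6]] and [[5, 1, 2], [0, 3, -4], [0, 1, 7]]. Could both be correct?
Two matrices over a field are similar if and only if they have the same invariant factors.

Both A and B have characteristic polynomial (x - 5)^3 and minimal polynomial (x - 5)^2. Computing further, both have invariant factors x - 5, (x - 5)^2. Hence A and B are similar.

Yes.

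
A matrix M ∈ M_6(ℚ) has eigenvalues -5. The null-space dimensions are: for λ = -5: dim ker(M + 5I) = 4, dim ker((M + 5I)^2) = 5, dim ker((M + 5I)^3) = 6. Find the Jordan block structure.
λ = -5: successive nullity increments [4, 1, 1] count blocks of size ≥ k; block sizes are [3, 1, 1, 1].

Jordan blocks: (-5, 3), (-5, 1), (-5, 1), (-5, 1)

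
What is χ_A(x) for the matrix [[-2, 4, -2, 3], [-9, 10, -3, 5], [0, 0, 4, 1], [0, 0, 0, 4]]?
xI - A = [[x + 2, -4, 2, -3], [9, x - 10, 3, -5], [0, 0, x - 4, -1], [0, 0, 0, x - 4]].

Expanding det(xI - A) along the first row:
det(xI - A) = + (x + 2)·det([[x - 10, 3, -5], [0, x - 4, -1], [0, 0, x - 4]]) - (-4)·det([[9, 3, -5], [0, x - 4, -1], [0, 0, x - 4]]) + (2)·det([[9, x - 10, -5], [0, 0, -1], [0, 0, x - 4]]) - (-3)·det([[9, x - 10, 3], [0, 0, x - 4], [0, 0, 0]]).

Evaluating gives χ_A(x) = x^4 - 16x^3 + 96x^2 - 256x + 256 = (x - 4)^4.

χ_A(x) = (x - 4)^4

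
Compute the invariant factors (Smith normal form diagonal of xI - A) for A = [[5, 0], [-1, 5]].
The Jordan structure of A has elementary divisors (x - 5)^2. Arranging the block sizes at each eigenvalue in decreasing order and taking row products gives the invariant factors.

Invariant factors (smallest first, each dividing the next): (x - 5)^2.

Check: the last factor (x - 5)^2 is the minimal polynomial, and the product (x - 5)^2 is the characteristic polynomial.

(x - 5)^2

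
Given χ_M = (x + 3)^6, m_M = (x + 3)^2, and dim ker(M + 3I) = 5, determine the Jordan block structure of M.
Jordan blocks: (-3, 2), (-3, 1), (-3, 1), (-3, 1), (-3, 1)

λ = -3: algebraic multiplicity 6 (exponent in χ_M), largest block size 2 (exponent in m_M), 5 blocks (geometric multiplicity). These force block sizes [2, 1, 1, 1, 1].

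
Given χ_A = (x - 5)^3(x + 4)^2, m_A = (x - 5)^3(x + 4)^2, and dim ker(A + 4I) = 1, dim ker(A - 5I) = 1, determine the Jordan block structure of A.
λ = -4: algebraic multiplicity 2 (exponent in χ_A), largest block size 2 (exponent in m_A), 1 block (geometric multiplicity). This forces block sizes [2].
λ = 5: algebraic multiplicity 3 (exponent in χ_A), largest block size 3 (exponent in m_A), 1 block (geometric multiplicity). This forces block sizes [3].

Jordan blocks: (-4, 2), (5, 3)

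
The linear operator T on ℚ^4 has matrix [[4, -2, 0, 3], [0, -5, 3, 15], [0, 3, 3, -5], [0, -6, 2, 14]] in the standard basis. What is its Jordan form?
The characteristic polynomial is det(xI - A) = (x - 4)^4, so the eigenvalues are 4 (algebraic multiplicity 4).

For λ = 4: rank(A - 4I) = 2, rank((A - 4I)^2) = 0. The eigenspace has dimension 4 - 2 = 2, so there are 2 Jordan blocks; the rank sequence gives block sizes [2, 2].

Assembling the blocks gives the Jordan form J above.

J = [[4, 1, 0, 0], [0, 4, 0, 0], [0, 0, 4, 1], [0, 0, 0, 4]]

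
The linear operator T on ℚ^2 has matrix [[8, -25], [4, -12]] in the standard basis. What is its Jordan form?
The characteristic polynomial is det(xI - A) = (x + 2)^2, so the eigenvalues are -2 (algebraic multiplicity 2).

For λ = -2: rank(A + 2I) = 1, rank((A + 2I)^2) = 0. The eigenspace has dimension 2 - 1 = 1, so there is 1 Jordan block; the rank sequence gives block sizes [2].

Assembling the blocks gives the Jordan form J above.

J = [[-2, 1], [0, -2]]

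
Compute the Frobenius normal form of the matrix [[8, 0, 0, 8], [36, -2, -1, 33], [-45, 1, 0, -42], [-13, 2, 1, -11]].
The invariant factors of A (the non-unit diagonal entries of the Smith normal form of xI - A over ℚ[x]) are (x - 2)(x + 4)(x^2 + 3x + 1), each dividing the next. The characteristic polynomial is their product, (x - 2)(x + 4)(x^2 + 3x + 1).

The rational canonical form is the block-diagonal matrix of companion matrices C(f_i):
R = [[0, 0, 0, 8], [1, 0, 0, 22], [0, 1, 0, 1], [0, 0, 1, -5]].

Note the characteristic polynomial does not split into linear factors over ℚ, so A has no Jordan form over ℚ; the rational canonical form exists over any field.

R = [[0, 0, 0, 8], [1, 0, 0, 22], [0, 1, 0, 1], [0, 0, 1, -5]]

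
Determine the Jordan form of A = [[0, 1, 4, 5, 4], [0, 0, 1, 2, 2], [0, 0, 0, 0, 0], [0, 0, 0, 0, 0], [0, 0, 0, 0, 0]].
The characteristic polynomial is det(xI - A) = x^5, so the eigenvalues are 0 (algebraic multiplicity 5).

For λ = 0: rank(A) = 2, rank(A^2) = 1, rank(A^3) = 0. The eigenspace has dimension 5 - 2 = 3, so there are 3 Jordan blocks; the rank sequence gives block sizes [3, 1, 1].

Assembling the blocks gives the Jordan form J above.

J = [[0, 1, 0, 0, 0], [0, 0, 1, 0, 0], [0, 0, 0, 0, 0], [0, 0, 0, 0, 0], [0, 0, 0, 0, 0]]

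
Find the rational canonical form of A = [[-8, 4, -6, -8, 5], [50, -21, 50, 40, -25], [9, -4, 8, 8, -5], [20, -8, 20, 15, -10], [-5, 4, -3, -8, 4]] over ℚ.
R = [[-1, 0, 0, 0, 0], [0, 0, 0, 0, -5], [0, 1, 0, 0, -5], [0, 0, 1, 0, 0], [0, 0, 0, 1, -1]]

The invariant factors of A (the non-unit diagonal entries of the Smith normal form of xI - A over ℚ[x]) are x + 1, (x + 1)(x^3 + 5), each dividing the next. The characteristic polynomial is their product, (x + 1)^2(x^3 + 5).

The rational canonical form is the block-diagonal matrix of companion matrices C(f_i):
R = [[-1, 0, 0, 0, 0], [0, 0, 0, 0, -5], [0, 1, 0, 0, -5], [0, 0, 1, 0, 0], [0, 0, 0, 1, -1]].

Note the characteristic polynomial does not split into linear factors over ℚ, so A has no Jordan form over ℚ; the rational canonical form exists over any field.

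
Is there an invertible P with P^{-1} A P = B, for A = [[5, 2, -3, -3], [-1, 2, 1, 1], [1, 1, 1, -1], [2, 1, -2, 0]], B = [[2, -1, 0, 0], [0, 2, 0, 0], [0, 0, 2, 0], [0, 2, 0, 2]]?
Both have characteristic polynomial (x - 2)^4, but the minimal polynomial of A is (x - 2)^3 while the minimal polynomial of B is (x - 2)^2. The minimal polynomial is a similarity invariant, so A and B are not similar.

No.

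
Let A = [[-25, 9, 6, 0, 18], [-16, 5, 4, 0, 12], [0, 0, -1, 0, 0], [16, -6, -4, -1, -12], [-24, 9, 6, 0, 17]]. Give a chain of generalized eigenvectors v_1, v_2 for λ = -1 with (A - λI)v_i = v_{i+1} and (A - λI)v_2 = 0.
We seek v_1 ∈ ker((A + I)^2) \ ker(A + I), then set v_{i+1} = (A + I) v_i.

One such chain is v_1 = [[1, 1, 0, -1, 1]]^T, v_2 = [[3, 2, 0, -2, 3]]^T. Check: (A + I) v_2 = [[0, 0, 0, 0, 0]]^T = 0.

v_1 = [[1, 1, 0, -1, 1]]^T, v_2 = [[3, 2, 0, -2, 3]]^T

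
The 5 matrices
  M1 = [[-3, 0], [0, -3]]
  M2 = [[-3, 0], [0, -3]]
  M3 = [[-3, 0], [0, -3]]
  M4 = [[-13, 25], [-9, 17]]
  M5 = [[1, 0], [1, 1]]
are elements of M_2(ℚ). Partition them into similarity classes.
3 classes: {M1, M2, M3}, {M4}, {M5}

Characteristic polynomials: χ_{M1} = (x + 3)^2, χ_{M2} = (x + 3)^2, χ_{M3} = (x + 3)^2, χ_{M4} = (x - 2)^2, χ_{M5} = (x - 1)^2.

{M1, M2, M3}: invariant factors x + 3, x + 3.

{M4}: invariant factors (x - 2)^2.

{M5}: invariant factors (x - 1)^2.

Matrices are similar if and only if their invariant-factor lists agree; the partition into similarity classes is {M1, M2, M3}, {M4}, {M5}.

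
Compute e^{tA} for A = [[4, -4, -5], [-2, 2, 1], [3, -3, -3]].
A has Jordan form J = [[0, 1, 0], [0, 0, 0], [0, 0, 3]] with A = PJP^{-1}, so e^{tA} = P e^{tJ} P^{-1}.

For a Jordan block J_k(λ), e^{tJ_k(λ)} = e^{λt} · (I + tN + t^2 N^2/2! + ... + t^{k-1} N^{k-1}/(k-1)!) where N is the nilpotent superdiagonal part.

Assembling the blocks and conjugating back gives the entries of e^{tA} as shown above.

e^{tA} = [[t + e^{3*t}, -t - e^{3*t} + 1, -2*t - e^{3*t} + 1], [t - e^{3*t} + 1, -t + e^{3*t}, -2*t + e^{3*t} - 1], [e^{3*t} - 1, 1 - e^{3*t}, 2 - e^{3*t}]]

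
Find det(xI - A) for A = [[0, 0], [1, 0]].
xI - A = [[x, 0], [-1, x]].

Expanding det(xI - A) along the first row:
det(xI - A) = + (x)·det([[x]]) - (0)·det([[-1]]).

Evaluating gives χ_A(x) = x^2.

χ_A(x) = x^2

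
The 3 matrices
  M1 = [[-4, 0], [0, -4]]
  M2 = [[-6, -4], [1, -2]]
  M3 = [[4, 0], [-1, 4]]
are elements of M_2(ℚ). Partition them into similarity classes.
3 classes: {M1}, {M2}, {M3}

Characteristic polynomials: χ_{M1} = (x + 4)^2, χ_{M2} = (x + 4)^2, χ_{M3} = (x - 4)^2.

{M1}: invariant factors x + 4, x + 4.

{M2}: invariant factors (x + 4)^2.

{M3}: invariant factors (x - 4)^2.

Matrices are similar if and only if their invariant-factor lists agree; the partition into similarity classes is {M1}, {M2}, {M3}.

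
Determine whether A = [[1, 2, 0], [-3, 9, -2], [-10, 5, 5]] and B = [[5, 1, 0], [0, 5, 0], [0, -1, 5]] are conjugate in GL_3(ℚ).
No.

Both have characteristic polynomial (x - 5)^3, but the minimal polynomial of A is (x - 5)^3 while the minimal polynomial of B is (x - 5)^2. The minimal polynomial is a similarity invariant, so A and B are not similar.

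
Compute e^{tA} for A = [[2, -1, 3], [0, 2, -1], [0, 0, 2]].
e^{tA} = [[e^{2*t}, -t*e^{2*t}, t*(t + 6)*e^{2*t}/2], [0, e^{2*t}, -t*e^{2*t}], [0, 0, e^{2*t}]]

A has Jordan form J = [[2, 1, 0], [0, 2, 1], [0, 0, 2]] with A = PJP^{-1}, so e^{tA} = P e^{tJ} P^{-1}.

For a Jordan block J_k(λ), e^{tJ_k(λ)} = e^{λt} · (I + tN + t^2 N^2/2! + ... + t^{k-1} N^{k-1}/(k-1)!) where N is the nilpotent superdiagonal part.

Assembling the blocks and conjugating back gives the entries of e^{tA} as shown above.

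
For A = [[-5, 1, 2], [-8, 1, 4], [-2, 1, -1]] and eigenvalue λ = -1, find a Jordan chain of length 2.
v_1 = [[-1, -1, -1]]^T, v_2 = [[1, 2, 1]]^T

We seek v_1 ∈ ker((A + I)^2) \ ker(A + I), then set v_{i+1} = (A + I) v_i.

One such chain is v_1 = [[-1, -1, -1]]^T, v_2 = [[1, 2, 1]]^T. Check: (A + I) v_2 = [[0, 0, 0]]^T = 0.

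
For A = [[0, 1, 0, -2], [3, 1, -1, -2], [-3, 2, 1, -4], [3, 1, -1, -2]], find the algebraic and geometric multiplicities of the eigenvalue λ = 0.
algebraic multiplicity 4, geometric multiplicity 2

The characteristic polynomial is x^4, so the factor x appears with exponent 4: the algebraic multiplicity is 4.

rank(A) = 2, so the eigenspace has dimension 4 - 2 = 2: the geometric multiplicity is 2.

Since 2 < 4, A is not diagonalizable.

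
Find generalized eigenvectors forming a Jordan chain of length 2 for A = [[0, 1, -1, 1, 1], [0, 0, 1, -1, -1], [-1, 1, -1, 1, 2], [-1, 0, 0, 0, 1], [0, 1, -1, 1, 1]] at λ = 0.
We seek v_1 ∈ ker(A^2) \ ker(A), then set v_{i+1} = A v_i.

One such chain is v_1 = [[1, 0, 0, -2, 2]]^T, v_2 = [[0, 0, 1, 1, 0]]^T. Check: A v_2 = [[0, 0, 0, 0, 0]]^T = 0.

v_1 = [[1, 0, 0, -2, 2]]^T, v_2 = [[0, 0, 1, 1, 0]]^T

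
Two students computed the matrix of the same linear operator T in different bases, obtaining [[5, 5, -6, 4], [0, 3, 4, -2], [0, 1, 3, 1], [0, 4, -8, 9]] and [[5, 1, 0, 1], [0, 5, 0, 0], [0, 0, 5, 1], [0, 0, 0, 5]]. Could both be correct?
Yes.

Two matrices over a field are similar if and only if they have the same invariant factors.

Both A and B have characteristic polynomial (x - 5)^4 and minimal polynomial (x - 5)^2. Computing further, both have invariant factors (x - 5)^2, (x - 5)^2. Hence A and B are similar.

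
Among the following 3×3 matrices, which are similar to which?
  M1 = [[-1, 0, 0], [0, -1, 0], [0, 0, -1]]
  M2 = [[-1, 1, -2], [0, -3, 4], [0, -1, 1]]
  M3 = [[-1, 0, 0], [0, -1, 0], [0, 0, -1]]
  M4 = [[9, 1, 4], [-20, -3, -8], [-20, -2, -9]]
Characteristic polynomials: χ_{M1} = (x + 1)^3, χ_{M2} = (x + 1)^3, χ_{M3} = (x + 1)^3, χ_{M4} = (x + 1)^3.

{M1, M3}: invariant factors x + 1, x + 1, x + 1.

{M2, M4}: invariant factors x + 1, (x + 1)^2.

Matrices are similar if and only if their invariant-factor lists agree; the partition into similarity classes is {M1, M3}, {M2, M4}.

2 classes: {M1, M3}, {M2, M4}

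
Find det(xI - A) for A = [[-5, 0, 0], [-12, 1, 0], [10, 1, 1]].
xI - A = [[x + 5, 0, 0], [12, x - 1, 0], [-10, -1, x - 1]].

Expanding det(xI - A) along the first row:
det(xI - A) = + (x + 5)·det([[x - 1, 0], [-1, x - 1]]) - (0)·det([[12, 0], [-10, x - 1]]) + (0)·det([[12, x - 1], [-10, -1]]).

Evaluating gives χ_A(x) = x^3 + 3x^2 - 9x + 5 = (x - 1)^2(x + 5).

χ_A(x) = (x - 1)^2(x + 5)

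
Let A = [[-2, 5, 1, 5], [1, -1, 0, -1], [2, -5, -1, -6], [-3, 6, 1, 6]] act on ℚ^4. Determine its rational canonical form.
R = [[0, 0, 0, 0], [1, 0, 0, 0], [0, 1, 0, -1], [0, 0, 1, 2]]

The invariant factors of A (the non-unit diagonal entries of the Smith normal form of xI - A over ℚ[x]) are x^2(x - 1)^2, each dividing the next. The characteristic polynomial is their product, x^2(x - 1)^2.

The rational canonical form is the block-diagonal matrix of companion matrices C(f_i):
R = [[0, 0, 0, 0], [1, 0, 0, 0], [0, 1, 0, -1], [0, 0, 1, 2]].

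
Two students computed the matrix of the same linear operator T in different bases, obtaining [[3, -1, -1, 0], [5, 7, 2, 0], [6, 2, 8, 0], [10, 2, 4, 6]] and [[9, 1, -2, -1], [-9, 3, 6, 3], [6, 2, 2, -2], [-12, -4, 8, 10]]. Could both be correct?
No.

Both have characteristic polynomial (x - 6)^4, but the minimal polynomial of A is (x - 6)^3 while the minimal polynomial of B is (x - 6)^2. The minimal polynomial is a similarity invariant, so A and B are not similar.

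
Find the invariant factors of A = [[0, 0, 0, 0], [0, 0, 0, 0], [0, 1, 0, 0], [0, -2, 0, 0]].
x, x, x^2

The Jordan structure of A has elementary divisors x^2, x, x. Arranging the block sizes at each eigenvalue in decreasing order and taking row products gives the invariant factors.

Invariant factors (smallest first, each dividing the next): x, x, x^2.

Check: the last factor x^2 is the minimal polynomial, and the product x^4 is the characteristic polynomial.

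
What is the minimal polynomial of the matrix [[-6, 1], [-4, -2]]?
The characteristic polynomial factors as (x + 4)^2. The minimal polynomial is ∏(x - λ)^{k_λ} where k_λ is the size of the largest Jordan block at λ.

For λ = -4: rank(A + 4I) = 1, and the largest Jordan block has size 2 (the smallest k with rank((A + 4I)^k) = rank((A + 4I)^(k+1))).

So m_A(x) = (x + 4)^2.

m_A(x) = (x + 4)^2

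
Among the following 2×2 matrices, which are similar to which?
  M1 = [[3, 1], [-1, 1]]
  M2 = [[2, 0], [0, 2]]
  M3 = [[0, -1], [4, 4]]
Characteristic polynomials: χ_{M1} = (x - 2)^2, χ_{M2} = (x - 2)^2, χ_{M3} = (x - 2)^2.

{M1, M3}: invariant factors (x - 2)^2.

{M2}: invariant factors x - 2, x - 2.

Matrices are similar if and only if their invariant-factor lists agree; the partition into similarity classes is {M1, M3}, {M2}.

2 classes: {M1, M3}, {M2}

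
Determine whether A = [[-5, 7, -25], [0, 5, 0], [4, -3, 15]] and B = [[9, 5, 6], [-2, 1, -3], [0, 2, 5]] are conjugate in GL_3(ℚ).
Two matrices over a field are similar if and only if they have the same invariant factors.

Both A and B have characteristic polynomial (x - 5)^3 and minimal polynomial (x - 5)^3. Computing further, both have invariant factors (x - 5)^3. Hence A and B are similar.

Yes.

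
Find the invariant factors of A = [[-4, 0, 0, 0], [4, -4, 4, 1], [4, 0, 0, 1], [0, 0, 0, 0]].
The Jordan structure of A has elementary divisors (x + 4), (x + 4), x^2. Arranging the block sizes at each eigenvalue in decreasing order and taking row products gives the invariant factors.

Invariant factors (smallest first, each dividing the next): x + 4, x^2(x + 4).

Check: the last factor x^2(x + 4) is the minimal polynomial, and the product x^2(x + 4)^2 is the characteristic polynomial.

x + 4, x^2(x + 4)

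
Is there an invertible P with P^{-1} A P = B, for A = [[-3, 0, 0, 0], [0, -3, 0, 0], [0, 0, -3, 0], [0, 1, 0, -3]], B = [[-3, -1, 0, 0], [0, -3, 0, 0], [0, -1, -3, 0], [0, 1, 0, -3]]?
Yes.

Two matrices over a field are similar if and only if they have the same invariant factors.

Both A and B have characteristic polynomial (x + 3)^4 and minimal polynomial (x + 3)^2. Computing further, both have invariant factors x + 3, x + 3, (x + 3)^2. Hence A and B are similar.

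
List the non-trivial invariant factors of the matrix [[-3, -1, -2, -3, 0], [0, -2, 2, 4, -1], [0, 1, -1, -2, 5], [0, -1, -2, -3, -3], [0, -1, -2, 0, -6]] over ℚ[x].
x + 3, (x + 3)^2, (x + 3)^2

The Jordan structure of A has elementary divisors (x + 3)^2, (x + 3)^2, (x + 3). Arranging the block sizes at each eigenvalue in decreasing order and taking row products gives the invariant factors.

Invariant factors (smallest first, each dividing the next): x + 3, (x + 3)^2, (x + 3)^2.

Check: the last factor (x + 3)^2 is the minimal polynomial, and the product (x + 3)^5 is the characteristic polynomial.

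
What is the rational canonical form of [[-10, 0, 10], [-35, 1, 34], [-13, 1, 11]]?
The invariant factors of A (the non-unit diagonal entries of the Smith normal form of xI - A over ℚ[x]) are (x - 5)(x + 1)(x + 2), each dividing the next. The characteristic polynomial is their product, (x - 5)(x + 1)(x + 2).

The rational canonical form is the block-diagonal matrix of companion matrices C(f_i):
R = [[0, 0, 10], [1, 0, 13], [0, 1, 2]].

R = [[0, 0, 10], [1, 0, 13], [0, 1, 2]]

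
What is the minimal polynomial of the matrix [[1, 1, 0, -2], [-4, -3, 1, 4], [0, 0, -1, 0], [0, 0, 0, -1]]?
The characteristic polynomial factors as (x + 1)^4. The minimal polynomial is ∏(x - λ)^{k_λ} where k_λ is the size of the largest Jordan block at λ.

For λ = -1: rank(A + I) = 2, and the largest Jordan block has size 3 (the smallest k with rank((A + I)^k) = rank((A + I)^(k+1))).

So m_A(x) = (x + 1)^3.

m_A(x) = (x + 1)^3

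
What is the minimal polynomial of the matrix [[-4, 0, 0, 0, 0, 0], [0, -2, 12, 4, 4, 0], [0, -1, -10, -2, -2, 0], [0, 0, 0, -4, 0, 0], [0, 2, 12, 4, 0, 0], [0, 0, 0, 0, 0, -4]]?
The characteristic polynomial factors as (x + 4)^6. The minimal polynomial is ∏(x - λ)^{k_λ} where k_λ is the size of the largest Jordan block at λ.

For λ = -4: rank(A + 4I) = 1, and the largest Jordan block has size 2 (the smallest k with rank((A + 4I)^k) = rank((A + 4I)^(k+1))).

So m_A(x) = (x + 4)^2.

m_A(x) = (x + 4)^2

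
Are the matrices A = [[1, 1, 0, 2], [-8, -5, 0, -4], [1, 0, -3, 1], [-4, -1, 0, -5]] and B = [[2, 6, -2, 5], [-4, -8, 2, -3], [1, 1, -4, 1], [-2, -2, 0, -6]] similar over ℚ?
trace(A) = -12 but trace(B) = -16. The trace is a similarity invariant, so A and B are not similar.

No.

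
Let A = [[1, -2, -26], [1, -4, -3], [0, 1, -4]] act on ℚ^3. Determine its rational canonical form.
R = [[0, 0, -15], [1, 0, -13], [0, 1, -7]]

The invariant factors of A (the non-unit diagonal entries of the Smith normal form of xI - A over ℚ[x]) are (x + 5)(x^2 + 2x + 3), each dividing the next. The characteristic polynomial is their product, (x + 5)(x^2 + 2x + 3).

The rational canonical form is the block-diagonal matrix of companion matrices C(f_i):
R = [[0, 0, -15], [1, 0, -13], [0, 1, -7]].

Note the characteristic polynomial does not split into linear factors over ℚ, so A has no Jordan form over ℚ; the rational canonical form exists over any field.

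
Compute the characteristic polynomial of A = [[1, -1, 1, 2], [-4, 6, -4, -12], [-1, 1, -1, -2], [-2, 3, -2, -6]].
χ_A(x) = x^4

xI - A = [[x - 1, 1, -1, -2], [4, x - 6, 4, 12], [1, -1, x + 1, 2], [2, -3, 2, x + 6]].

Expanding det(xI - A) along the first row:
det(xI - A) = + (x - 1)·det([[x - 6, 4, 12], [-1, x + 1, 2], [-3, 2, x + 6]]) - (1)·det([[4, 4, 12], [1, x + 1, 2], [2, 2, x + 6]]) + (-1)·det([[4, x - 6, 12], [1, -1, 2], [2, -3, x + 6]]) - (-2)·det([[4, x - 6, 4], [1, -1, x + 1], [2, -3, 2]]).

Evaluating gives χ_A(x) = x^4.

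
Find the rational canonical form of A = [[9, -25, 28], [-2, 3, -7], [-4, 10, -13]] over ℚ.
R = [[0, 0, 5], [1, 0, -3], [0, 1, -1]]

The invariant factors of A (the non-unit diagonal entries of the Smith normal form of xI - A over ℚ[x]) are (x - 1)(x^2 + 2x + 5), each dividing the next. The characteristic polynomial is their product, (x - 1)(x^2 + 2x + 5).

The rational canonical form is the block-diagonal matrix of companion matrices C(f_i):
R = [[0, 0, 5], [1, 0, -3], [0, 1, -1]].

Note the characteristic polynomial does not split into linear factors over ℚ, so A has no Jordan form over ℚ; the rational canonical form exists over any field.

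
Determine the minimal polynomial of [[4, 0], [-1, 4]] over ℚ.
m_A(x) = (x - 4)^2

The characteristic polynomial factors as (x - 4)^2. The minimal polynomial is ∏(x - λ)^{k_λ} where k_λ is the size of the largest Jordan block at λ.

For λ = 4: rank(A - 4I) = 1, and the largest Jordan block has size 2 (the smallest k with rank((A - 4I)^k) = rank((A - 4I)^(k+1))).

So m_A(x) = (x - 4)^2.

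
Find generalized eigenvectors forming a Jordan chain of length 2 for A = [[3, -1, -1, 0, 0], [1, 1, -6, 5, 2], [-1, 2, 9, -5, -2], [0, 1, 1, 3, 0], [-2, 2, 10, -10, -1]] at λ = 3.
v_1 = [[-2, 1, 0, 2, -3]]^T, v_2 = [[-1, 0, 0, 1, -2]]^T

We seek v_1 ∈ ker((A - 3I)^2) \ ker(A - 3I), then set v_{i+1} = (A - 3I) v_i.

One such chain is v_1 = [[-2, 1, 0, 2, -3]]^T, v_2 = [[-1, 0, 0, 1, -2]]^T. Check: (A - 3I) v_2 = [[0, 0, 0, 0, 0]]^T = 0.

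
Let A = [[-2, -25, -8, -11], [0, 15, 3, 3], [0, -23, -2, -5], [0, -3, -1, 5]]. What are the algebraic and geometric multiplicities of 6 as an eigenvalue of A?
algebraic multiplicity 3, geometric multiplicity 1

The characteristic polynomial is (x - 6)^3(x + 2), so the factor x - 6 appears with exponent 3: the algebraic multiplicity is 3.

rank(A - 6I) = 3, so the eigenspace has dimension 4 - 3 = 1: the geometric multiplicity is 1.

Since 1 < 3, A is not diagonalizable.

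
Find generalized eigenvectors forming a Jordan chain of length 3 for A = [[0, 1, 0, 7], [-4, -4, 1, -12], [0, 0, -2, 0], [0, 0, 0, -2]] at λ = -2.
v_1 = [[0, 0, 1, 0]]^T, v_2 = [[0, 1, 0, 0]]^T, v_3 = [[1, -2, 0, 0]]^T

We seek v_1 ∈ ker((A + 2I)^3) \ ker((A + 2I)^2), then set v_{i+1} = (A + 2I) v_i.

One such chain is v_1 = [[0, 0, 1, 0]]^T, v_2 = [[0, 1, 0, 0]]^T, v_3 = [[1, -2, 0, 0]]^T. Check: (A + 2I) v_3 = [[0, 0, 0, 0]]^T = 0.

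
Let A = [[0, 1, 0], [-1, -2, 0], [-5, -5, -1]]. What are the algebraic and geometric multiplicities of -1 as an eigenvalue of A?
The characteristic polynomial is (x + 1)^3, so the factor x + 1 appears with exponent 3: the algebraic multiplicity is 3.

rank(A + I) = 1, so the eigenspace has dimension 3 - 1 = 2: the geometric multiplicity is 2.

Since 2 < 3, A is not diagonalizable.

algebraic multiplicity 3, geometric multiplicity 2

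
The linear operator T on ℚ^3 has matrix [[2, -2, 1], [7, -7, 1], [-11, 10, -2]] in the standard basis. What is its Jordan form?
J = [[-5, 0, 0], [0, -1, 1], [0, 0, -1]]

The characteristic polynomial is det(xI - A) = (x + 1)^2(x + 5), so the eigenvalues are -5 (algebraic multiplicity 1), -1 (algebraic multiplicity 2).

For λ = -5: algebraic multiplicity 1 gives one 1×1 block.

For λ = -1: rank(A + I) = 2, rank((A + I)^2) = 1. The eigenspace has dimension 3 - 2 = 1, so there is 1 Jordan block; the rank sequence gives block sizes [2].

Assembling the blocks gives the Jordan form J above.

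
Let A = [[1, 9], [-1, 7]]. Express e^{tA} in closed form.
A has Jordan form J = [[4, 1], [0, 4]] with A = PJP^{-1}, so e^{tA} = P e^{tJ} P^{-1}.

For a Jordan block J_k(λ), e^{tJ_k(λ)} = e^{λt} · (I + tN + t^2 N^2/2! + ... + t^{k-1} N^{k-1}/(k-1)!) where N is the nilpotent superdiagonal part.

Assembling the blocks and conjugating back gives the entries of e^{tA} as shown above.

e^{tA} = [[(1 - 3*t)*e^{4*t}, 9*t*e^{4*t}], [-t*e^{4*t}, (3*t + 1)*e^{4*t}]]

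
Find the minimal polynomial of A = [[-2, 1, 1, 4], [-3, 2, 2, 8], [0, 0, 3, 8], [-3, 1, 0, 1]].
The characteristic polynomial factors as (x - 1)^4. The minimal polynomial is ∏(x - λ)^{k_λ} where k_λ is the size of the largest Jordan block at λ.

For λ = 1: rank(A - I) = 2, and the largest Jordan block has size 3 (the smallest k with rank((A - I)^k) = rank((A - I)^(k+1))).

So m_A(x) = (x - 1)^3.

m_A(x) = (x - 1)^3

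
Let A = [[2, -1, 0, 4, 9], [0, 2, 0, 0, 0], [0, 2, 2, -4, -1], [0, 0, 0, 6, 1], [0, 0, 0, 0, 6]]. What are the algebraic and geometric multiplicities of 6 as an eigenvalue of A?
The characteristic polynomial is (x - 6)^2(x - 2)^3, so the factor x - 6 appears with exponent 2: the algebraic multiplicity is 2.

rank(A - 6I) = 4, so the eigenspace has dimension 5 - 4 = 1: the geometric multiplicity is 1.

Since 1 < 2, A is not diagonalizable.

algebraic multiplicity 2, geometric multiplicity 1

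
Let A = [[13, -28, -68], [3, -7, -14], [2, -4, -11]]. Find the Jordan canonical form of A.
J = [[-3, 0, 0], [0, -1, 1], [0, 0, -1]]

The characteristic polynomial is det(xI - A) = (x + 1)^2(x + 3), so the eigenvalues are -3 (algebraic multiplicity 1), -1 (algebraic multiplicity 2).

For λ = -3: algebraic multiplicity 1 gives one 1×1 block.

For λ = -1: rank(A + I) = 2, rank((A + I)^2) = 1. The eigenspace has dimension 3 - 2 = 1, so there is 1 Jordan block; the rank sequence gives block sizes [2].

Assembling the blocks gives the Jordan form J above.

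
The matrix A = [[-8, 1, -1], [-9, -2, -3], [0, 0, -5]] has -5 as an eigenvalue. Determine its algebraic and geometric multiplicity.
algebraic multiplicity 3, geometric multiplicity 2

The characteristic polynomial is (x + 5)^3, so the factor x + 5 appears with exponent 3: the algebraic multiplicity is 3.

rank(A + 5I) = 1, so the eigenspace has dimension 3 - 1 = 2: the geometric multiplicity is 2.

Since 2 < 3, A is not diagonalizable.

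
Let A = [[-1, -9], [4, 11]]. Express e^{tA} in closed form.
A has Jordan form J = [[5, 1], [0, 5]] with A = PJP^{-1}, so e^{tA} = P e^{tJ} P^{-1}.

For a Jordan block J_k(λ), e^{tJ_k(λ)} = e^{λt} · (I + tN + t^2 N^2/2! + ... + t^{k-1} N^{k-1}/(k-1)!) where N is the nilpotent superdiagonal part.

Assembling the blocks and conjugating back gives the entries of e^{tA} as shown above.

e^{tA} = [[(1 - 6*t)*e^{5*t}, -9*t*e^{5*t}], [4*t*e^{5*t}, (6*t + 1)*e^{5*t}]]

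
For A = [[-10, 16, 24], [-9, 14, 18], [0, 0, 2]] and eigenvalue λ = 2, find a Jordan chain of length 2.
v_1 = [[3, 2, 0]]^T, v_2 = [[-4, -3, 0]]^T

We seek v_1 ∈ ker((A - 2I)^2) \ ker(A - 2I), then set v_{i+1} = (A - 2I) v_i.

One such chain is v_1 = [[3, 2, 0]]^T, v_2 = [[-4, -3, 0]]^T. Check: (A - 2I) v_2 = [[0, 0, 0]]^T = 0.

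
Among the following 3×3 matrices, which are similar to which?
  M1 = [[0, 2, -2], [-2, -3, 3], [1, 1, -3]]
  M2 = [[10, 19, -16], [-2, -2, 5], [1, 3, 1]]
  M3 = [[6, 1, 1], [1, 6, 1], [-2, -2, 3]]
3 classes: {M1}, {M2}, {M3}

Characteristic polynomials: χ_{M1} = (x + 2)^3, χ_{M2} = (x - 3)^3, χ_{M3} = (x - 5)^3.

{M1}: invariant factors (x + 2)^3.

{M2}: invariant factors (x - 3)^3.

{M3}: invariant factors x - 5, (x - 5)^2.

Matrices are similar if and only if their invariant-factor lists agree; the partition into similarity classes is {M1}, {M2}, {M3}.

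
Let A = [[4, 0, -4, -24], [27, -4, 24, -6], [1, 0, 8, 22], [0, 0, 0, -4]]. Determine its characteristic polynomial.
χ_A(x) = (x - 6)^2(x + 4)^2

xI - A = [[x - 4, 0, 4, 24], [-27, x + 4, -24, 6], [-1, 0, x - 8, -22], [0, 0, 0, x + 4]].

Expanding det(xI - A) along the first row:
det(xI - A) = + (x - 4)·det([[x + 4, -24, 6], [0, x - 8, -22], [0, 0, x + 4]]) - (0)·det([[-27, -24, 6], [-1, x - 8, -22], [0, 0, x + 4]]) + (4)·det([[-27, x + 4, 6], [-1, 0, -22], [0, 0, x + 4]]) - (24)·det([[-27, x + 4, -24], [-1, 0, x - 8], [0, 0, 0]]).

Evaluating gives χ_A(x) = x^4 - 4x^3 - 44x^2 + 96x + 576 = (x - 6)^2(x + 4)^2.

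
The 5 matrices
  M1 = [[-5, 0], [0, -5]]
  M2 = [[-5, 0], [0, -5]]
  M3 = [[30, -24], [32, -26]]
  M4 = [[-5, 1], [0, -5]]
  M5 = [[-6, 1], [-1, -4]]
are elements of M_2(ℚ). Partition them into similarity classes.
3 classes: {M1, M2}, {M3}, {M4, M5}

Characteristic polynomials: χ_{M1} = (x + 5)^2, χ_{M2} = (x + 5)^2, χ_{M3} = (x - 6)(x + 2), χ_{M4} = (x + 5)^2, χ_{M5} = (x + 5)^2.

{M1, M2}: invariant factors x + 5, x + 5.

{M3}: invariant factors (x - 6)(x + 2).

{M4, M5}: invariant factors (x + 5)^2.

Matrices are similar if and only if their invariant-factor lists agree; the partition into similarity classes is {M1, M2}, {M3}, {M4, M5}.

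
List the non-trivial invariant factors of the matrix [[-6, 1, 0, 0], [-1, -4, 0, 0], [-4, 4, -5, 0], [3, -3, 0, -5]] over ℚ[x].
The Jordan structure of A has elementary divisors (x + 5)^2, (x + 5), (x + 5). Arranging the block sizes at each eigenvalue in decreasing order and taking row products gives the invariant factors.

Invariant factors (smallest first, each dividing the next): x + 5, x + 5, (x + 5)^2.

Check: the last factor (x + 5)^2 is the minimal polynomial, and the product (x + 5)^4 is the characteristic polynomial.

x + 5, x + 5, (x + 5)^2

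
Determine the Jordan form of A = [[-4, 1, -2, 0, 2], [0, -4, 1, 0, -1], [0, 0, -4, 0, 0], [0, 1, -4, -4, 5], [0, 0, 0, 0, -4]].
The characteristic polynomial is det(xI - A) = (x + 4)^5, so the eigenvalues are -4 (algebraic multiplicity 5).

For λ = -4: rank(A + 4I) = 3, rank((A + 4I)^2) = 1, rank((A + 4I)^3) = 0. The eigenspace has dimension 5 - 3 = 2, so there are 2 Jordan blocks; the rank sequence gives block sizes [3, 2].

Assembling the blocks gives the Jordan form J above.

J = [[-4, 1, 0, 0, 0], [0, -4, 1, 0, 0], [0, 0, -4, 0, 0], [0, 0, 0, -4, 1], [0, 0, 0, 0, -4]]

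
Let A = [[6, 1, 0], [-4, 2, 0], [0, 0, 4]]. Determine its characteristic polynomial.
χ_A(x) = (x - 4)^3

xI - A = [[x - 6, -1, 0], [4, x - 2, 0], [0, 0, x - 4]].

Expanding det(xI - A) along the first row:
det(xI - A) = + (x - 6)·det([[x - 2, 0], [0, x - 4]]) - (-1)·det([[4, 0], [0, x - 4]]) + (0)·det([[4, x - 2], [0, 0]]).

Evaluating gives χ_A(x) = x^3 - 12x^2 + 48x - 64 = (x - 4)^3.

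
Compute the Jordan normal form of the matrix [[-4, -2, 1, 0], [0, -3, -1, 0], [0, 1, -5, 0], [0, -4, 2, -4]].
The characteristic polynomial is det(xI - A) = (x + 4)^4, so the eigenvalues are -4 (algebraic multiplicity 4).

For λ = -4: rank(A + 4I) = 2, rank((A + 4I)^2) = 1, rank((A + 4I)^3) = 0. The eigenspace has dimension 4 - 2 = 2, so there are 2 Jordan blocks; the rank sequence gives block sizes [3, 1].

Assembling the blocks gives the Jordan form J above.

J = [[-4, 1, 0, 0], [0, -4, 1, 0], [0, 0, -4, 0], [0, 0, 0, -4]]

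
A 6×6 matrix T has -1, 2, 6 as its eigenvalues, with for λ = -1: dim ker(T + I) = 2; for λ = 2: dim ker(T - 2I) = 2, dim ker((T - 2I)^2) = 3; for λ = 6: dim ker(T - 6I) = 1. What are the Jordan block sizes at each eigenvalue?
λ = -1: successive nullity increments [2] count blocks of size ≥ k; block sizes are [1, 1].
λ = 2: successive nullity increments [2, 1] count blocks of size ≥ k; block sizes are [2, 1].
λ = 6: successive nullity increments [1] count blocks of size ≥ k; block sizes are [1].

Jordan blocks: (-1, 1), (-1, 1), (2, 2), (2, 1), (6, 1)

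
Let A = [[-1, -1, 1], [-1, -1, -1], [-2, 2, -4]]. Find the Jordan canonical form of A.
J = [[-2, 1, 0], [0, -2, 0], [0, 0, -2]]

The characteristic polynomial is det(xI - A) = (x + 2)^3, so the eigenvalues are -2 (algebraic multiplicity 3).

For λ = -2: rank(A + 2I) = 1, rank((A + 2I)^2) = 0. The eigenspace has dimension 3 - 1 = 2, so there are 2 Jordan blocks; the rank sequence gives block sizes [2, 1].

Assembling the blocks gives the Jordan form J above.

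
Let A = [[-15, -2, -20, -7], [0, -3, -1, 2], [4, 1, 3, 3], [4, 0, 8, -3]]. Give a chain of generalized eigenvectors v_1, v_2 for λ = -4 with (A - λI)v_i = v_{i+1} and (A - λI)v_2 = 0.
We seek v_1 ∈ ker((A + 4I)^2) \ ker(A + 4I), then set v_{i+1} = (A + 4I) v_i.

One such chain is v_1 = [[0, 1, 0, 0]]^T, v_2 = [[-2, 1, 1, 0]]^T. Check: (A + 4I) v_2 = [[0, 0, 0, 0]]^T = 0.

v_1 = [[0, 1, 0, 0]]^T, v_2 = [[-2, 1, 1, 0]]^T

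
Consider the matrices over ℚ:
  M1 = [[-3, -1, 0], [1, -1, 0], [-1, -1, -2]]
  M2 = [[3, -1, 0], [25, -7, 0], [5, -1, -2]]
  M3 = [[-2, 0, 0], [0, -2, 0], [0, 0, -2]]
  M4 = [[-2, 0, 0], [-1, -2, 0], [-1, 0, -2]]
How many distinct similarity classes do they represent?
2 classes: {M1, M2, M4}, {M3}

Characteristic polynomials: χ_{M1} = (x + 2)^3, χ_{M2} = (x + 2)^3, χ_{M3} = (x + 2)^3, χ_{M4} = (x + 2)^3.

{M1, M2, M4}: invariant factors x + 2, (x + 2)^2.

{M3}: invariant factors x + 2, x + 2, x + 2.

Matrices are similar if and only if their invariant-factor lists agree; the partition into similarity classes is {M1, M2, M4}, {M3}.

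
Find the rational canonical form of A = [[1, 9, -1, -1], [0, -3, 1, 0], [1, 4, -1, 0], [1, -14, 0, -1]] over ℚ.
The invariant factors of A (the non-unit diagonal entries of the Smith normal form of xI - A over ℚ[x]) are (x + 4)(x^3 - 5), each dividing the next. The characteristic polynomial is their product, (x + 4)(x^3 - 5).

The rational canonical form is the block-diagonal matrix of companion matrices C(f_i):
R = [[0, 0, 0, 20], [1, 0, 0, 5], [0, 1, 0, 0], [0, 0, 1, -4]].

Note the characteristic polynomial does not split into linear factors over ℚ, so A has no Jordan form over ℚ; the rational canonical form exists over any field.

R = [[0, 0, 0, 20], [1, 0, 0, 5], [0, 1, 0, 0], [0, 0, 1, -4]]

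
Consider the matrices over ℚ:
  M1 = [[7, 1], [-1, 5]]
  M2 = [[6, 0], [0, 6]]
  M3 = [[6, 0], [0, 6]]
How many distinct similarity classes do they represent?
Characteristic polynomials: χ_{M1} = (x - 6)^2, χ_{M2} = (x - 6)^2, χ_{M3} = (x - 6)^2.

{M1}: invariant factors (x - 6)^2.

{M2, M3}: invariant factors x - 6, x - 6.

Matrices are similar if and only if their invariant-factor lists agree; the partition into similarity classes is {M1}, {M2, M3}.

2 classes: {M1}, {M2, M3}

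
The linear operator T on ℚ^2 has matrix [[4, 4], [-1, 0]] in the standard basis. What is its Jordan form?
The characteristic polynomial is det(xI - A) = (x - 2)^2, so the eigenvalues are 2 (algebraic multiplicity 2).

For λ = 2: rank(A - 2I) = 1, rank((A - 2I)^2) = 0. The eigenspace has dimension 2 - 1 = 1, so there is 1 Jordan block; the rank sequence gives block sizes [2].

Assembling the blocks gives the Jordan form J above.

J = [[2, 1], [0, 2]]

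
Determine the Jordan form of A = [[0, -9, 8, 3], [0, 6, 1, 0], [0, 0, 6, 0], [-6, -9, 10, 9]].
J = [[3, 0, 0, 0], [0, 6, 1, 0], [0, 0, 6, 0], [0, 0, 0, 6]]

The characteristic polynomial is det(xI - A) = (x - 6)^3(x - 3), so the eigenvalues are 3 (algebraic multiplicity 1), 6 (algebraic multiplicity 3).

For λ = 3: algebraic multiplicity 1 gives one 1×1 block.

For λ = 6: rank(A - 6I) = 2, rank((A - 6I)^2) = 1. The eigenspace has dimension 4 - 2 = 2, so there are 2 Jordan blocks; the rank sequence gives block sizes [2, 1].

Assembling the blocks gives the Jordan form J above.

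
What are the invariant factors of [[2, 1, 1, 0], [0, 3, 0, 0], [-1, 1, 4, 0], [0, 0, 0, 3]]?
The Jordan structure of A has elementary divisors (x - 3)^2, (x - 3), (x - 3). Arranging the block sizes at each eigenvalue in decreasing order and taking row products gives the invariant factors.

Invariant factors (smallest first, each dividing the next): x - 3, x - 3, (x - 3)^2.

Check: the last factor (x - 3)^2 is the minimal polynomial, and the product (x - 3)^4 is the characteristic polynomial.

x - 3, x - 3, (x - 3)^2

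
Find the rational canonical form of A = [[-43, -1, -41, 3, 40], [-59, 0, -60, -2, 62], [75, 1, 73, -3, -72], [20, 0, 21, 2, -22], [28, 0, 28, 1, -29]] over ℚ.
The invariant factors of A (the non-unit diagonal entries of the Smith normal form of xI - A over ℚ[x]) are (x - 2)^3(x - 1)(x + 4), each dividing the next. The characteristic polynomial is their product, (x - 2)^3(x - 1)(x + 4).

The rational canonical form is the block-diagonal matrix of companion matrices C(f_i):
R = [[0, 0, 0, 0, -32], [1, 0, 0, 0, 72], [0, 1, 0, 0, -52], [0, 0, 1, 0, 10], [0, 0, 0, 1, 3]].

R = [[0, 0, 0, 0, -32], [1, 0, 0, 0, 72], [0, 1, 0, 0, -52], [0, 0, 1, 0, 10], [0, 0, 0, 1, 3]]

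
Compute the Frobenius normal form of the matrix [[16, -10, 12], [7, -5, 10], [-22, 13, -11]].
R = [[0, 0, 2], [1, 0, -3], [0, 1, 0]]

The invariant factors of A (the non-unit diagonal entries of the Smith normal form of xI - A over ℚ[x]) are x^3 + 3x - 2, each dividing the next. The characteristic polynomial is their product, x^3 + 3x - 2.

The rational canonical form is the block-diagonal matrix of companion matrices C(f_i):
R = [[0, 0, 2], [1, 0, -3], [0, 1, 0]].

Note the characteristic polynomial does not split into linear factors over ℚ, so A has no Jordan form over ℚ; the rational canonical form exists over any field.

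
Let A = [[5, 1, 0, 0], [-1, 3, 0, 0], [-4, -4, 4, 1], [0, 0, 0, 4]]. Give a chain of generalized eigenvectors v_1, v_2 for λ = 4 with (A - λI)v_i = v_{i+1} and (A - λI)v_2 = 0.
We seek v_1 ∈ ker((A - 4I)^2) \ ker(A - 4I), then set v_{i+1} = (A - 4I) v_i.

One such chain is v_1 = [[0, 1, 2, 0]]^T, v_2 = [[1, -1, -4, 0]]^T. Check: (A - 4I) v_2 = [[0, 0, 0, 0]]^T = 0.

v_1 = [[0, 1, 2, 0]]^T, v_2 = [[1, -1, -4, 0]]^T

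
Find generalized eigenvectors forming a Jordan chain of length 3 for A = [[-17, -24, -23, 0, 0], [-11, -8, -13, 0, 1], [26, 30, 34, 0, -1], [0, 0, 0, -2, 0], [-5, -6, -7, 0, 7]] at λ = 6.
We seek v_1 ∈ ker((A - 6I)^3) \ ker((A - 6I)^2), then set v_{i+1} = (A - 6I) v_i.

One such chain is v_1 = [[-1, 0, 1, 0, 1]]^T, v_2 = [[0, -1, 1, 0, -1]]^T, v_3 = [[1, 0, -1, 0, -2]]^T. Check: (A - 6I) v_3 = [[0, 0, 0, 0, 0]]^T = 0.

v_1 = [[-1, 0, 1, 0, 1]]^T, v_2 = [[0, -1, 1, 0, -1]]^T, v_3 = [[1, 0, -1, 0, -2]]^T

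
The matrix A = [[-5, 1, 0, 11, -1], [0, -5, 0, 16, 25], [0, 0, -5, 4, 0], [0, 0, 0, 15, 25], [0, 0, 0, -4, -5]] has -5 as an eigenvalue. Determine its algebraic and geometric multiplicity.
The characteristic polynomial is (x - 5)^2(x + 5)^3, so the factor x + 5 appears with exponent 3: the algebraic multiplicity is 3.

rank(A + 5I) = 3, so the eigenspace has dimension 5 - 3 = 2: the geometric multiplicity is 2.

Since 2 < 3, A is not diagonalizable.

algebraic multiplicity 3, geometric multiplicity 2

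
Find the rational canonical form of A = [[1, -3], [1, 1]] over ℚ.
R = [[0, -4], [1, 2]]

The invariant factors of A (the non-unit diagonal entries of the Smith normal form of xI - A over ℚ[x]) are x^2 - 2x + 4, each dividing the next. The characteristic polynomial is their product, x^2 - 2x + 4.

The rational canonical form is the block-diagonal matrix of companion matrices C(f_i):
R = [[0, -4], [1, 2]].

Note the characteristic polynomial does not split into linear factors over ℚ, so A has no Jordan form over ℚ; the rational canonical form exists over any field.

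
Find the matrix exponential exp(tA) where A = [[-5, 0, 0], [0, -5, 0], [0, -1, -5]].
A has Jordan form J = [[-5, 1, 0], [0, -5, 0], [0, 0, -5]] with A = PJP^{-1}, so e^{tA} = P e^{tJ} P^{-1}.

For a Jordan block J_k(λ), e^{tJ_k(λ)} = e^{λt} · (I + tN + t^2 N^2/2! + ... + t^{k-1} N^{k-1}/(k-1)!) where N is the nilpotent superdiagonal part.

Assembling the blocks and conjugating back gives the entries of e^{tA} as shown above.

e^{tA} = [[e^{-5*t}, 0, 0], [0, e^{-5*t}, 0], [0, -t*e^{-5*t}, e^{-5*t}]]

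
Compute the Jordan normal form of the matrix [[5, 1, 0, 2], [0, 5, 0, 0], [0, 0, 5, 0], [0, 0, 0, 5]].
J = [[5, 1, 0, 0], [0, 5, 0, 0], [0, 0, 5, 0], [0, 0, 0, 5]]

The characteristic polynomial is det(xI - A) = (x - 5)^4, so the eigenvalues are 5 (algebraic multiplicity 4).

For λ = 5: rank(A - 5I) = 1, rank((A - 5I)^2) = 0. The eigenspace has dimension 4 - 1 = 3, so there are 3 Jordan blocks; the rank sequence gives block sizes [2, 1, 1].

Assembling the blocks gives the Jordan form J above.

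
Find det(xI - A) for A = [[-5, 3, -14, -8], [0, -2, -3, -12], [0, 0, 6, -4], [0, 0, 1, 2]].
xI - A = [[x + 5, -3, 14, 8], [0, x + 2, 3, 12], [0, 0, x - 6, 4], [0, 0, -1, x - 2]].

Expanding det(xI - A) along the first row:
det(xI - A) = + (x + 5)·det([[x + 2, 3, 12], [0, x - 6, 4], [0, -1, x - 2]]) - (-3)·det([[0, 3, 12], [0, x - 6, 4], [0, -1, x - 2]]) + (14)·det([[0, x + 2, 12], [0, 0, 4], [0, 0, x - 2]]) - (8)·det([[0, x + 2, 3], [0, 0, x - 6], [0, 0, -1]]).

Evaluating gives χ_A(x) = x^4 - x^3 - 30x^2 + 32x + 160 = (x - 4)^2(x + 2)(x + 5).

χ_A(x) = (x - 4)^2(x + 2)(x + 5)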